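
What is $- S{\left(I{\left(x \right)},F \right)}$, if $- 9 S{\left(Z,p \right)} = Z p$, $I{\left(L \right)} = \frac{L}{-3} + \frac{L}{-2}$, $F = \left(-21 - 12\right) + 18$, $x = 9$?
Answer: $\frac{25}{2} \approx 12.5$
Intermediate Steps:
$F = -15$ ($F = -33 + 18 = -15$)
$I{\left(L \right)} = - \frac{5 L}{6}$ ($I{\left(L \right)} = L \left(- \frac{1}{3}\right) + L \left(- \frac{1}{2}\right) = - \frac{L}{3} - \frac{L}{2} = - \frac{5 L}{6}$)
$S{\left(Z,p \right)} = - \frac{Z p}{9}$
$- S{\left(I{\left(x \right)},F \right)} = - \frac{\left(-1\right) \left(\left(- \frac{5}{6}\right) 9\right) \left(-15\right)}{9} = - \frac{\left(-1\right) \left(-15\right) \left(-15\right)}{9 \cdot 2} = \left(-1\right) \left(- \frac{25}{2}\right) = \frac{25}{2}$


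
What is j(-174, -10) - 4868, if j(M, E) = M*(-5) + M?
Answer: -4172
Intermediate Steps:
j(M, E) = -4*M (j(M, E) = -5*M + M = -4*M)
j(-174, -10) - 4868 = -4*(-174) - 4868 = 696 - 4868 = -4172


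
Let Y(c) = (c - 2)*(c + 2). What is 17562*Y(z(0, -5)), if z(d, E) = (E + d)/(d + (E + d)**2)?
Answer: -1738638/25 ≈ -69546.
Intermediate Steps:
z(d, E) = (E + d)/(d + (E + d)**2)
Y(c) = (-2 + c)*(2 + c)
17562*Y(z(0, -5)) = 17562*(-4 + ((-5 + 0)/(0 + (-5 + 0)**2))**2) = 17562*(-4 + (-5/(0 + (-5)**2))**2) = 17562*(-4 + (-5/(0 + 25))**2) = 17562*(-4 + (-5/25)**2) = 17562*(-4 + ((1/25)*(-5))**2) = 17562*(-4 + (-1/5)**2) = 17562*(-4 + 1/25) = 17562*(-99/25) = -1738638/25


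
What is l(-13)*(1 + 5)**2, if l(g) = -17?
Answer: -612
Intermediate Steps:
l(-13)*(1 + 5)**2 = -17*(1 + 5)**2 = -17*6**2 = -17*36 = -612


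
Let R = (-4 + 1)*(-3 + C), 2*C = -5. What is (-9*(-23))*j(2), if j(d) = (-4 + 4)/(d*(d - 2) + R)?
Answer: 0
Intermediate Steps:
C = -5/2 (C = (1/2)*(-5) = -5/2 ≈ -2.5000)
R = 33/2 (R = (-4 + 1)*(-3 - 5/2) = -3*(-11/2) = 33/2 ≈ 16.500)
j(d) = 0 (j(d) = (-4 + 4)/(d*(d - 2) + 33/2) = 0/(d*(-2 + d) + 33/2) = 0/(33/2 + d*(-2 + d)) = 0)
(-9*(-23))*j(2) = -9*(-23)*0 = 207*0 = 0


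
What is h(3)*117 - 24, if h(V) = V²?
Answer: 1029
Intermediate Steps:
h(3)*117 - 24 = 3²*117 - 24 = 9*117 - 24 = 1053 - 24 = 1029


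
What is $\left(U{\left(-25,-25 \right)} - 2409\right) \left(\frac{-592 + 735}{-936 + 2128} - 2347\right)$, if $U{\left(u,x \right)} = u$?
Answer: $\frac{3404534377}{596} \approx 5.7123 \cdot 10^{6}$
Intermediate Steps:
$\left(U{\left(-25,-25 \right)} - 2409\right) \left(\frac{-592 + 735}{-936 + 2128} - 2347\right) = \left(-25 - 2409\right) \left(\frac{-592 + 735}{-936 + 2128} - 2347\right) = - 2434 \left(\frac{143}{1192} - 2347\right) = \left(-2434\right) \left(- \frac{2797481}{1192}\right) = \frac{3404534377}{596}$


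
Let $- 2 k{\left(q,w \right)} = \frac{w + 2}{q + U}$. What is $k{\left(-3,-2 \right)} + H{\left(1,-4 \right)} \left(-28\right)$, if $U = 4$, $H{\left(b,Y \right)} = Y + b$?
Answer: $84$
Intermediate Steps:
$k{\left(q,w \right)} = - \frac{2 + w}{2 \left(4 + q\right)}$ ($k{\left(q,w \right)} = - \frac{\left(w + 2\right) \frac{1}{q + 4}}{2} = - \frac{\left(2 + w\right) \frac{1}{4 + q}}{2} = - \frac{\frac{1}{4 + q} \left(2 + w\right)}{2} = - \frac{2 + w}{2 \left(4 + q\right)}$)
$k{\left(-3,-2 \right)} + H{\left(1,-4 \right)} \left(-28\right) = \frac{-2 - -2}{2 \left(4 - 3\right)} + \left(-4 + 1\right) \left(-28\right) = \frac{-2 + 2}{2 \cdot 1} - -84 = \frac{1}{2} \cdot 1 \cdot 0 + 84 = 0 + 84 = 84$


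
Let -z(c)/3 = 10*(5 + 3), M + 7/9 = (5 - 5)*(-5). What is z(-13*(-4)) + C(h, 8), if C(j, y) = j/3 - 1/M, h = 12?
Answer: -1643/7 ≈ -234.71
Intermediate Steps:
M = -7/9 (M = -7/9 + (5 - 5)*(-5) = -7/9 + 0*(-5) = -7/9 + 0 = -7/9 ≈ -0.77778)
C(j, y) = 9/7 + j/3 (C(j, y) = j/3 - 1/(-7/9) = j*(1/3) - 1*(-9/7) = j/3 + 9/7 = 9/7 + j/3)
z(c) = -240 (z(c) = -30*(5 + 3) = -30*8 = -3*80 = -240)
z(-13*(-4)) + C(h, 8) = -240 + (9/7 + (1/3)*12) = -240 + (9/7 + 4) = -240 + 37/7 = -1643/7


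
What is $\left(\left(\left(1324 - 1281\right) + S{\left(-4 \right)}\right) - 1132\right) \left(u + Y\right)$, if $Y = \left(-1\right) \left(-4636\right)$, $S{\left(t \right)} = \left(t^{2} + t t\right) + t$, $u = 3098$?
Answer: $-8205774$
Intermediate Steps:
$S{\left(t \right)} = t + 2 t^{2}$ ($S{\left(t \right)} = \left(t^{2} + t^{2}\right) + t = 2 t^{2} + t = t + 2 t^{2}$)
$Y = 4636$
$\left(\left(\left(1324 - 1281\right) + S{\left(-4 \right)}\right) - 1132\right) \left(u + Y\right) = \left(\left(\left(1324 - 1281\right) - 4 \left(1 + 2 \left(-4\right)\right)\right) - 1132\right) \left(3098 + 4636\right) = \left(\left(43 - 4 \left(1 - 8\right)\right) - 1132\right) 7734 = \left(\left(43 - -28\right) - 1132\right) 7734 = \left(\left(43 + 28\right) - 1132\right) 7734 = \left(71 - 1132\right) 7734 = \left(-1061\right) 7734 = -8205774$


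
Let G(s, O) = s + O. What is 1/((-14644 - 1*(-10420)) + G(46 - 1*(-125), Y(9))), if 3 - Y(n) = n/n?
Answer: -1/4051 ≈ -0.00024685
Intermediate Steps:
Y(n) = 2 (Y(n) = 3 - n/n = 3 - 1*1 = 3 - 1 = 2)
G(s, O) = O + s
1/((-14644 - 1*(-10420)) + G(46 - 1*(-125), Y(9))) = 1/((-14644 - 1*(-10420)) + (2 + (46 - 1*(-125)))) = 1/((-14644 + 10420) + (2 + (46 + 125))) = 1/(-4224 + (2 + 171)) = 1/(-4224 + 173) = 1/(-4051) = -1/4051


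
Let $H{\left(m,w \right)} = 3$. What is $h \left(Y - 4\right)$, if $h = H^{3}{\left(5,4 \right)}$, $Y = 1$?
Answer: $-81$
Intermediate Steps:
$h = 27$ ($h = 3^{3} = 27$)
$h \left(Y - 4\right) = 27 \left(1 - 4\right) = 27 \left(-3\right) = -81$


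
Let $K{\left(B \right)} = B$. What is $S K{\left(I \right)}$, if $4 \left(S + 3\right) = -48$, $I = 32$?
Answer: $-480$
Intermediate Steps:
$S = -15$ ($S = -3 + \frac{1}{4} \left(-48\right) = -3 - 12 = -15$)
$S K{\left(I \right)} = \left(-15\right) 32 = -480$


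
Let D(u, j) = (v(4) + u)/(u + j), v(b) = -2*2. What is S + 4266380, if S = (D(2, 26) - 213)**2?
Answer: 845108769/196 ≈ 4.3118e+6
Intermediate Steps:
v(b) = -4
D(u, j) = (-4 + u)/(j + u) (D(u, j) = (-4 + u)/(u + j) = (-4 + u)/(j + u))
S = 8898289/196 (S = ((-4 + 2)/(26 + 2) - 213)**2 = (-2/28 - 213)**2 = ((1/28)*(-2) - 213)**2 = (-1/14 - 213)**2 = (-2983/14)**2 = 8898289/196 ≈ 45399.)
S + 4266380 = 8898289/196 + 4266380 = 845108769/196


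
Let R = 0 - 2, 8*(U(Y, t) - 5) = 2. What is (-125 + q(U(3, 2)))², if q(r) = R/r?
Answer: 6932689/441 ≈ 15720.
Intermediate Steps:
U(Y, t) = 21/4 (U(Y, t) = 5 + (⅛)*2 = 5 + ¼ = 21/4)
R = -2
q(r) = -2/r
(-125 + q(U(3, 2)))² = (-125 - 2/21/4)² = (-125 - 2*4/21)² = (-125 - 8/21)² = (-2633/21)² = 6932689/441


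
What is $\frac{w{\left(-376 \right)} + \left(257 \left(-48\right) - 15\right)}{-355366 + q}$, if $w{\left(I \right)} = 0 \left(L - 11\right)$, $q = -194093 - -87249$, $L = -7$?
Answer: $\frac{4117}{154070} \approx 0.026722$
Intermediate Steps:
$q = -106844$ ($q = -194093 + 87249 = -106844$)
$w{\left(I \right)} = 0$ ($w{\left(I \right)} = 0 \left(-7 - 11\right) = 0 \left(-18\right) = 0$)
$\frac{w{\left(-376 \right)} + \left(257 \left(-48\right) - 15\right)}{-355366 + q} = \frac{0 + \left(257 \left(-48\right) - 15\right)}{-355366 - 106844} = \frac{0 - 12351}{-462210} = \left(0 - 12351\right) \left(- \frac{1}{462210}\right) = \left(-12351\right) \left(- \frac{1}{462210}\right) = \frac{4117}{154070}$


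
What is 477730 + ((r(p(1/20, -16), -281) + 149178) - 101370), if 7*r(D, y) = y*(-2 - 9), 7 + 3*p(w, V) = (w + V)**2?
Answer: 3681857/7 ≈ 5.2598e+5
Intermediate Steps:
p(w, V) = -7/3 + (V + w)**2/3 (p(w, V) = -7/3 + (w + V)**2/3 = -7/3 + (V + w)**2/3)
r(D, y) = -11*y/7 (r(D, y) = (y*(-2 - 9))/7 = (y*(-11))/7 = (-11*y)/7 = -11*y/7)
477730 + ((r(p(1/20, -16), -281) + 149178) - 101370) = 477730 + ((-11/7*(-281) + 149178) - 101370) = 477730 + ((3091/7 + 149178) - 101370) = 477730 + (1047337/7 - 101370) = 477730 + 337747/7 = 3681857/7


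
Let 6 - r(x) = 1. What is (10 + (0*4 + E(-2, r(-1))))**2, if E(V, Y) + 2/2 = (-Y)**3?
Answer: 13456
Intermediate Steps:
r(x) = 5 (r(x) = 6 - 1*1 = 6 - 1 = 5)
E(V, Y) = -1 - Y**3 (E(V, Y) = -1 + (-Y)**3 = -1 - Y**3)
(10 + (0*4 + E(-2, r(-1))))**2 = (10 + (0*4 + (-1 - 1*5**3)))**2 = (10 + (0 + (-1 - 1*125)))**2 = (10 + (0 + (-1 - 125)))**2 = (10 + (0 - 126))**2 = (10 - 126)**2 = (-116)**2 = 13456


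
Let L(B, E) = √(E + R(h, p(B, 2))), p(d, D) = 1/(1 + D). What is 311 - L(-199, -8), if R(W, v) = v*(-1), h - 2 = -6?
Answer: 311 - 5*I*√3/3 ≈ 311.0 - 2.8868*I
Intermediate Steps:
h = -4 (h = 2 - 6 = -4)
R(W, v) = -v
L(B, E) = √(-⅓ + E) (L(B, E) = √(E - 1/(1 + 2)) = √(E - 1/3) = √(E - 1*⅓) = √(E - ⅓) = √(-⅓ + E))
311 - L(-199, -8) = 311 - √(-3 + 9*(-8))/3 = 311 - √(-3 - 72)/3 = 311 - √(-75)/3 = 311 - 5*I*√3/3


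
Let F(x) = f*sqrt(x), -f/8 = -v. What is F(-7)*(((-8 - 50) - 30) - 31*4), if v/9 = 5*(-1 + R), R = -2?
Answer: 228960*I*sqrt(7) ≈ 6.0577e+5*I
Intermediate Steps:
v = -135 (v = 9*(5*(-1 - 2)) = 9*(5*(-3)) = 9*(-15) = -135)
f = -1080 (f = -(-8)*(-135) = -8*135 = -1080)
F(x) = -1080*sqrt(x)
F(-7)*(((-8 - 50) - 30) - 31*4) = (-1080*I*sqrt(7))*(((-8 - 50) - 30) - 31*4) = (-1080*I*sqrt(7))*((-58 - 30) - 124) = (-1080*I*sqrt(7))*(-88 - 124) = -1080*I*sqrt(7)*(-212) = 228960*I*sqrt(7)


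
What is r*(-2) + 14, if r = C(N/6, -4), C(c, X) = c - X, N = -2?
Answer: 20/3 ≈ 6.6667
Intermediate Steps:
r = 11/3 (r = -2/6 - 1*(-4) = -2*⅙ + 4 = -⅓ + 4 = 11/3 ≈ 3.6667)
r*(-2) + 14 = (11/3)*(-2) + 14 = -22/3 + 14 = 20/3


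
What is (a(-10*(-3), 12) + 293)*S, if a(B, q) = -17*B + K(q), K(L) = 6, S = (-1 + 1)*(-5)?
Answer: 0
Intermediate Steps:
S = 0 (S = 0*(-5) = 0)
a(B, q) = 6 - 17*B (a(B, q) = -17*B + 6 = 6 - 17*B)
(a(-10*(-3), 12) + 293)*S = ((6 - (-170)*(-3)) + 293)*0 = ((6 - 17*30) + 293)*0 = ((6 - 510) + 293)*0 = (-504 + 293)*0 = -211*0 = 0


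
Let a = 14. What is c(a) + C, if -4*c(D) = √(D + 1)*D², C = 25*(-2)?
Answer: -50 - 49*√15 ≈ -239.78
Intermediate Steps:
C = -50
c(D) = -D²*√(1 + D)/4 (c(D) = -√(D + 1)*D²/4 = -√(1 + D)*D²/4 = -D²*√(1 + D)/4)
c(a) + C = -¼*14²*√(1 + 14) - 50 = -¼*196*√15 - 50 = -49*√15 - 50 = -50 - 49*√15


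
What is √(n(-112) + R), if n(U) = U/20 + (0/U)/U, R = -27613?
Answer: I*√690465/5 ≈ 166.19*I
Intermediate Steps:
n(U) = U/20 (n(U) = U*(1/20) + 0/U = U/20 + 0 = U/20)
√(n(-112) + R) = √((1/20)*(-112) - 27613) = √(-28/5 - 27613) = √(-138093/5) = I*√690465/5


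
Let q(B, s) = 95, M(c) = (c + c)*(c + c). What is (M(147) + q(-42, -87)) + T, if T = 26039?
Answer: 112570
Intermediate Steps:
M(c) = 4*c² (M(c) = (2*c)*(2*c) = 4*c²)
(M(147) + q(-42, -87)) + T = (4*147² + 95) + 26039 = (4*21609 + 95) + 26039 = (86436 + 95) + 26039 = 86531 + 26039 = 112570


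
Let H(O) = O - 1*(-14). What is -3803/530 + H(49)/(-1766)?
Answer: -1687372/233995 ≈ -7.2111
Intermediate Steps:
H(O) = 14 + O (H(O) = O + 14 = 14 + O)
-3803/530 + H(49)/(-1766) = -3803/530 + (14 + 49)/(-1766) = -3803*1/530 + 63*(-1/1766) = -3803/530 - 63/1766 = -1687372/233995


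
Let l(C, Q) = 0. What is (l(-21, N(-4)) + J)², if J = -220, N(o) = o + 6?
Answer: 48400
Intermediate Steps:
N(o) = 6 + o
(l(-21, N(-4)) + J)² = (0 - 220)² = (-220)² = 48400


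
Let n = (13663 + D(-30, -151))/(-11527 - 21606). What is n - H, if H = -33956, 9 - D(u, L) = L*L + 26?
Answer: 1125073303/33133 ≈ 33956.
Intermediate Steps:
D(u, L) = -17 - L**2 (D(u, L) = 9 - (L*L + 26) = 9 - (L**2 + 26) = 9 - (26 + L**2) = 9 + (-26 - L**2) = -17 - L**2)
n = 9155/33133 (n = (13663 + (-17 - 1*(-151)**2))/(-11527 - 21606) = (13663 + (-17 - 1*22801))/(-33133) = (13663 + (-17 - 22801))*(-1/33133) = (13663 - 22818)*(-1/33133) = -9155*(-1/33133) = 9155/33133 ≈ 0.27631)
n - H = 9155/33133 - 1*(-33956) = 9155/33133 + 33956 = 1125073303/33133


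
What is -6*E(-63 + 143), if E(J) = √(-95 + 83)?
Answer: -12*I*√3 ≈ -20.785*I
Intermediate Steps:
E(J) = 2*I*√3 (E(J) = √(-12) = 2*I*√3)
-6*E(-63 + 143) = -12*I*√3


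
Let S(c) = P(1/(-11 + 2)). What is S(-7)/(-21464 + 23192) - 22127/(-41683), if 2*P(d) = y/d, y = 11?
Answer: 8038255/16006272 ≈ 0.50219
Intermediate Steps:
P(d) = 11/(2*d) (P(d) = (11/d)/2 = 11/(2*d))
S(c) = -99/2 (S(c) = 11/(2*(1/(-11 + 2))) = 11/(2*(1/(-9))) = 11/(2*(-1/9)) = (11/2)*(-9) = -99/2)
S(-7)/(-21464 + 23192) - 22127/(-41683) = -99/(2*(-21464 + 23192)) - 22127/(-41683) = -99/2/1728 - 22127*(-1/41683) = -99/2*1/1728 + 22127/41683 = -11/384 + 22127/41683 = 8038255/16006272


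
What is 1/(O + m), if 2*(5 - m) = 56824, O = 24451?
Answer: -1/3956 ≈ -0.00025278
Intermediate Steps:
m = -28407 (m = 5 - ½*56824 = 5 - 28412 = -28407)
1/(O + m) = 1/(24451 - 28407) = 1/(-3956) = -1/3956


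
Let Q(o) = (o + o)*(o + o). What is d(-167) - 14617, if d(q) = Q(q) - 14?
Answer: 96925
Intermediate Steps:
Q(o) = 4*o² (Q(o) = (2*o)*(2*o) = 4*o²)
d(q) = -14 + 4*q² (d(q) = 4*q² - 14 = -14 + 4*q²)
d(-167) - 14617 = (-14 + 4*(-167)²) - 14617 = (-14 + 4*27889) - 14617 = (-14 + 111556) - 14617 = 111542 - 14617 = 96925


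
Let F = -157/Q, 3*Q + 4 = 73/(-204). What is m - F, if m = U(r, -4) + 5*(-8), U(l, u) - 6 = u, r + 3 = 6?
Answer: -129866/889 ≈ -146.08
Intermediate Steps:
Q = -889/612 (Q = -4/3 + (73/(-204))/3 = -4/3 + (73*(-1/204))/3 = -4/3 + (⅓)*(-73/204) = -4/3 - 73/612 = -889/612 ≈ -1.4526)
r = 3 (r = -3 + 6 = 3)
U(l, u) = 6 + u
m = -38 (m = (6 - 4) + 5*(-8) = 2 - 40 = -38)
F = 96084/889 (F = -157/(-889/612) = -157*(-612/889) = 96084/889 ≈ 108.08)
m - F = -38 - 1*96084/889 = -38 - 96084/889 = -129866/889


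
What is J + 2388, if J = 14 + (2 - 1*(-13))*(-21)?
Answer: 2087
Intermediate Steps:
J = -301 (J = 14 + (2 + 13)*(-21) = 14 + 15*(-21) = 14 - 315 = -301)
J + 2388 = -301 + 2388 = 2087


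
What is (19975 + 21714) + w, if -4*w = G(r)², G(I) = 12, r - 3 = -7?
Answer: 41653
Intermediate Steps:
r = -4 (r = 3 - 7 = -4)
w = -36 (w = -¼*12² = -¼*144 = -36)
(19975 + 21714) + w = (19975 + 21714) - 36 = 41689 - 36 = 41653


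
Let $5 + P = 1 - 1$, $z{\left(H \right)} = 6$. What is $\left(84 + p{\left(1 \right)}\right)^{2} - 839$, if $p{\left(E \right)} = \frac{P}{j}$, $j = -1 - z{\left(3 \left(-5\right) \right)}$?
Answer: $\frac{310538}{49} \approx 6337.5$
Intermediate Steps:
$P = -5$ ($P = -5 + \left(1 - 1\right) = -5 + 0 = -5$)
$j = -7$ ($j = -1 - 6 = -7$)
$p{\left(E \right)} = \frac{5}{7}$ ($p{\left(E \right)} = - \frac{5}{-7} = \left(-5\right) \left(- \frac{1}{7}\right) = \frac{5}{7}$)
$\left(84 + p{\left(1 \right)}\right)^{2} - 839 = \left(84 + \frac{5}{7}\right)^{2} - 839 = \left(\frac{593}{7}\right)^{2} - 839 = \frac{351649}{49} - 839 = \frac{310538}{49}$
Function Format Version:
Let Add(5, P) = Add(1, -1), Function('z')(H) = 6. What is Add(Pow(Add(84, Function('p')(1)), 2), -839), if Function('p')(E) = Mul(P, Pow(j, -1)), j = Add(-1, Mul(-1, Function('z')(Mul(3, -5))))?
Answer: Rational(310538, 49) ≈ 6337.5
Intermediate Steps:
P = -5 (P = Add(-5, Add(1, -1)) = Add(-5, 0) = -5)
j = -7 (j = Add(-1, Mul(-1, 6)) = Add(-1, -6) = -7)
Function('p')(E) = Rational(5, 7) (Function('p')(E) = Mul(-5, Pow(-7, -1)) = Mul(-5, Rational(-1, 7)) = Rational(5, 7))
Add(Pow(Add(84, Function('p')(1)), 2), -839) = Add(Pow(Add(84, Rational(5, 7)), 2), -839) = Add(Pow(Rational(593, 7), 2), -839) = Add(Rational(351649, 49), -839) = Rational(310538, 49)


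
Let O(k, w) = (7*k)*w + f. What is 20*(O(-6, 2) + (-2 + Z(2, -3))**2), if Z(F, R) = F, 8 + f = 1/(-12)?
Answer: -5525/3 ≈ -1841.7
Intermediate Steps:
f = -97/12 (f = -8 + 1/(-12) = -8 - 1/12 = -97/12 ≈ -8.0833)
O(k, w) = -97/12 + 7*k*w (O(k, w) = (7*k)*w - 97/12 = 7*k*w - 97/12 = -97/12 + 7*k*w)
20*(O(-6, 2) + (-2 + Z(2, -3))**2) = 20*((-97/12 + 7*(-6)*2) + (-2 + 2)**2) = 20*((-97/12 - 84) + 0**2) = 20*(-1105/12 + 0) = 20*(-1105/12) = -5525/3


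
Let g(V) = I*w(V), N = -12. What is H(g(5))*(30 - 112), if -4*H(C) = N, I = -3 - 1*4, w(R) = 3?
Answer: -246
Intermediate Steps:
I = -7 (I = -3 - 4 = -7)
g(V) = -21 (g(V) = -7*3 = -21)
H(C) = 3 (H(C) = -¼*(-12) = 3)
H(g(5))*(30 - 112) = 3*(30 - 112) = 3*(-82) = -246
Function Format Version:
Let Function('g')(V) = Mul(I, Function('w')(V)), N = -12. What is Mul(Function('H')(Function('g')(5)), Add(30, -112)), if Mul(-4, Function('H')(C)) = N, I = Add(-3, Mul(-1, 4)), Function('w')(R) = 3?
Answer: -246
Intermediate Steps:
I = -7 (I = Add(-3, -4) = -7)
Function('g')(V) = -21 (Function('g')(V) = Mul(-7, 3) = -21)
Function('H')(C) = 3 (Function('H')(C) = Mul(Rational(-1, 4), -12) = 3)
Mul(Function('H')(Function('g')(5)), Add(30, -112)) = Mul(3, Add(30, -112)) = Mul(3, -82) = -246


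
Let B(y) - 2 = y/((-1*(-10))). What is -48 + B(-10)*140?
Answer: 92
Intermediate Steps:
B(y) = 2 + y/10 (B(y) = 2 + y/((-1*(-10))) = 2 + y/10)
-48 + B(-10)*140 = -48 + (2 + (⅒)*(-10))*140 = -48 + (2 - 1)*140 = -48 + 1*140 = -48 + 140 = 92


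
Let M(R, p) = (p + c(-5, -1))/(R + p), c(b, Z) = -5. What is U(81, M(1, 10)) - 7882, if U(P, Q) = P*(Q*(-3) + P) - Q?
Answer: -15751/11 ≈ -1431.9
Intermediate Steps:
M(R, p) = (-5 + p)/(R + p) (M(R, p) = (p - 5)/(R + p) = (-5 + p)/(R + p))
U(P, Q) = -Q + P*(P - 3*Q) (U(P, Q) = P*(-3*Q + P) - Q = P*(P - 3*Q) - Q = -Q + P*(P - 3*Q))
U(81, M(1, 10)) - 7882 = (81² - (-5 + 10)/(1 + 10) - 3*81*(-5 + 10)/(1 + 10)) - 7882 = (6561 - 5/11 - 3*81*5/11) - 7882 = (6561 - 5/11 - 3*81*(1/11)*5) - 7882 = (6561 - 1*5/11 - 3*81*5/11) - 7882 = (6561 - 5/11 - 1215/11) - 7882 = 70951/11 - 7882 = -15751/11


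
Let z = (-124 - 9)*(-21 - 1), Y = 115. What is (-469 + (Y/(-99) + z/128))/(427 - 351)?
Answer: -2834107/481536 ≈ -5.8856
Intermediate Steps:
z = 2926 (z = -133*(-22) = 2926)
(-469 + (Y/(-99) + z/128))/(427 - 351) = (-469 + (115/(-99) + 2926/128))/(427 - 351) = (-469 + (115*(-1/99) + 2926*(1/128)))/76 = (-469 + (-115/99 + 1463/64))*(1/76) = (-469 + 137477/6336)*(1/76) = -2834107/6336*1/76 = -2834107/481536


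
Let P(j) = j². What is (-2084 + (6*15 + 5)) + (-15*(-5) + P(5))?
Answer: -1889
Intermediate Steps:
(-2084 + (6*15 + 5)) + (-15*(-5) + P(5)) = (-2084 + (6*15 + 5)) + (-15*(-5) + 5²) = (-2084 + (90 + 5)) + (75 + 25) = (-2084 + 95) + 100 = -1989 + 100 = -1889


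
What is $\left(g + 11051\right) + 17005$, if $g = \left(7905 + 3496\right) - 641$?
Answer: $38816$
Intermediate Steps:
$g = 10760$ ($g = 11401 - 641 = 10760$)
$\left(g + 11051\right) + 17005 = \left(10760 + 11051\right) + 17005 = 21811 + 17005 = 38816$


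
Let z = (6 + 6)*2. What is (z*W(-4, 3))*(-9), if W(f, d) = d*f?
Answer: 2592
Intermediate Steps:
z = 24 (z = 12*2 = 24)
(z*W(-4, 3))*(-9) = (24*(3*(-4)))*(-9) = (24*(-12))*(-9) = -288*(-9) = 2592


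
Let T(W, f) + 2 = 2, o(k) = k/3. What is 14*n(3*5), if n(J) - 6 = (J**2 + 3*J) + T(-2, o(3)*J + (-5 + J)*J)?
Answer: 3864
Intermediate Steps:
o(k) = k/3 (o(k) = k*(1/3) = k/3)
T(W, f) = 0 (T(W, f) = -2 + 2 = 0)
n(J) = 6 + J**2 + 3*J (n(J) = 6 + ((J**2 + 3*J) + 0) = 6 + (J**2 + 3*J) = 6 + J**2 + 3*J)
14*n(3*5) = 14*(6 + (3*5)**2 + 3*(3*5)) = 14*(6 + 15**2 + 3*15) = 14*(6 + 225 + 45) = 14*276 = 3864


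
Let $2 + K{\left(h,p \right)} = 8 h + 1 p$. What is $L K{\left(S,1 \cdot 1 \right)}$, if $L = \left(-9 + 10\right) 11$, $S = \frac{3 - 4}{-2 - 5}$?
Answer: $\frac{11}{7} \approx 1.5714$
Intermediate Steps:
$S = \frac{1}{7}$ ($S = - \frac{1}{-7} = \left(-1\right) \left(- \frac{1}{7}\right) = \frac{1}{7} \approx 0.14286$)
$K{\left(h,p \right)} = -2 + p + 8 h$ ($K{\left(h,p \right)} = -2 + \left(8 h + 1 p\right) = -2 + \left(8 h + p\right) = -2 + \left(p + 8 h\right) = -2 + p + 8 h$)
$L = 11$ ($L = 1 \cdot 11 = 11$)
$L K{\left(S,1 \cdot 1 \right)} = 11 \left(-2 + 1 \cdot 1 + 8 \cdot \frac{1}{7}\right) = 11 \left(-2 + 1 + \frac{8}{7}\right) = 11 \cdot \frac{1}{7} = \frac{11}{7}$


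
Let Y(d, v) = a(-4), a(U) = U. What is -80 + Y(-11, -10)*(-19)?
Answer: -4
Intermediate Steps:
Y(d, v) = -4
-80 + Y(-11, -10)*(-19) = -80 - 4*(-19) = -80 + 76 = -4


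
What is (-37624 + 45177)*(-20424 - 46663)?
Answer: -506708111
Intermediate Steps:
(-37624 + 45177)*(-20424 - 46663) = 7553*(-67087) = -506708111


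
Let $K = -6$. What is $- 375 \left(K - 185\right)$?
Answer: $71625$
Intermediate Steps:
$- 375 \left(K - 185\right) = - 375 \left(-6 - 185\right) = \left(-375\right) \left(-191\right) = 71625$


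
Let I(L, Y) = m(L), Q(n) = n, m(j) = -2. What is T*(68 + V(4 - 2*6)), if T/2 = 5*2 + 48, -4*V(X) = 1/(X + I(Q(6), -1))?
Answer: 78909/10 ≈ 7890.9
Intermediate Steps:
I(L, Y) = -2
V(X) = -1/(4*(-2 + X)) (V(X) = -1/(4*(X - 2)) = -1/(4*(-2 + X)))
T = 116 (T = 2*(5*2 + 48) = 2*(10 + 48) = 2*58 = 116)
T*(68 + V(4 - 2*6)) = 116*(68 - 1/(-8 + 4*(4 - 2*6))) = 116*(68 - 1/(-8 + 4*(4 - 12))) = 116*(68 - 1/(-8 + 4*(-8))) = 116*(68 - 1/(-8 - 32)) = 116*(68 - 1/(-40)) = 116*(68 - 1*(-1/40)) = 116*(68 + 1/40) = 116*(2721/40) = 78909/10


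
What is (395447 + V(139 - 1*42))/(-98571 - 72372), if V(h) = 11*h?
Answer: -396514/170943 ≈ -2.3196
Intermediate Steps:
(395447 + V(139 - 1*42))/(-98571 - 72372) = (395447 + 11*(139 - 1*42))/(-98571 - 72372) = (395447 + 11*(139 - 42))/(-170943) = (395447 + 11*97)*(-1/170943) = (395447 + 1067)*(-1/170943) = 396514*(-1/170943) = -396514/170943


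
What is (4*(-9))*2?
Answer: -72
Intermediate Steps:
(4*(-9))*2 = -36*2 = -72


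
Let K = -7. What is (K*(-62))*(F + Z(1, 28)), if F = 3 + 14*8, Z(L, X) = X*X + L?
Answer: 390600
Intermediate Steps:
Z(L, X) = L + X² (Z(L, X) = X² + L = L + X²)
F = 115 (F = 3 + 112 = 115)
(K*(-62))*(F + Z(1, 28)) = (-7*(-62))*(115 + (1 + 28²)) = 434*(115 + (1 + 784)) = 434*(115 + 785) = 434*900 = 390600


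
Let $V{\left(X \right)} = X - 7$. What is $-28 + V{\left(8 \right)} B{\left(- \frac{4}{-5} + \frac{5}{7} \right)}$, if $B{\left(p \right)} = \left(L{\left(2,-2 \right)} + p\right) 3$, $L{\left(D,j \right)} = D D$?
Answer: $- \frac{401}{35} \approx -11.457$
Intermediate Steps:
$L{\left(D,j \right)} = D^{2}$
$B{\left(p \right)} = 12 + 3 p$ ($B{\left(p \right)} = \left(2^{2} + p\right) 3 = \left(4 + p\right) 3 = 12 + 3 p$)
$V{\left(X \right)} = -7 + X$ ($V{\left(X \right)} = X - 7 = -7 + X$)
$-28 + V{\left(8 \right)} B{\left(- \frac{4}{-5} + \frac{5}{7} \right)} = -28 + \left(-7 + 8\right) \left(12 + 3 \left(- \frac{4}{-5} + \frac{5}{7}\right)\right) = -28 + 1 \left(12 + 3 \left(\left(-4\right) \left(- \frac{1}{5}\right) + 5 \cdot \frac{1}{7}\right)\right) = -28 + 1 \left(12 + 3 \left(\frac{4}{5} + \frac{5}{7}\right)\right) = -28 + 1 \left(12 + 3 \cdot \frac{53}{35}\right) = -28 + 1 \left(12 + \frac{159}{35}\right) = -28 + 1 \cdot \frac{579}{35} = -28 + \frac{579}{35} = - \frac{401}{35}$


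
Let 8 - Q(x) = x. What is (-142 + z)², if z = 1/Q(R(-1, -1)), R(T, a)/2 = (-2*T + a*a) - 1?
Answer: 321489/16 ≈ 20093.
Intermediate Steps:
R(T, a) = -2 - 4*T + 2*a² (R(T, a) = 2*((-2*T + a*a) - 1) = 2*((-2*T + a²) - 1) = 2*((a² - 2*T) - 1) = 2*(-1 + a² - 2*T) = -2 - 4*T + 2*a²)
Q(x) = 8 - x
z = ¼ (z = 1/(8 - (-2 - 4*(-1) + 2*(-1)²)) = 1/(8 - (-2 + 4 + 2*1)) = 1/(8 - (-2 + 4 + 2)) = 1/(8 - 1*4) = 1/(8 - 4) = 1/4 = ¼ ≈ 0.25000)
(-142 + z)² = (-142 + ¼)² = (-567/4)² = 321489/16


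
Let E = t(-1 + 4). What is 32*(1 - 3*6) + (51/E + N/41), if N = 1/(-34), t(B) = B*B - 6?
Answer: -734639/1394 ≈ -527.00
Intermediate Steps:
t(B) = -6 + B² (t(B) = B² - 6 = -6 + B²)
E = 3 (E = -6 + (-1 + 4)² = -6 + 3² = -6 + 9 = 3)
N = -1/34 ≈ -0.029412
32*(1 - 3*6) + (51/E + N/41) = 32*(1 - 3*6) + (51/3 - 1/34/41) = 32*(1 - 18) + (51*(⅓) - 1/34*1/41) = 32*(-17) + (17 - 1/1394) = -544 + 23697/1394 = -734639/1394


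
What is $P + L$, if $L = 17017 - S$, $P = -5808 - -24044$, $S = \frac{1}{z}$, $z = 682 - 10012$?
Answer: $\frac{328910491}{9330} \approx 35253.0$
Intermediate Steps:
$z = -9330$
$S = - \frac{1}{9330}$ ($S = \frac{1}{-9330} = - \frac{1}{9330} \approx -0.00010718$)
$P = 18236$ ($P = -5808 + 24044 = 18236$)
$L = \frac{158768611}{9330}$ ($L = 17017 - - \frac{1}{9330} = 17017 + \frac{1}{9330} = \frac{158768611}{9330} \approx 17017.0$)
$P + L = 18236 + \frac{158768611}{9330} = \frac{328910491}{9330}$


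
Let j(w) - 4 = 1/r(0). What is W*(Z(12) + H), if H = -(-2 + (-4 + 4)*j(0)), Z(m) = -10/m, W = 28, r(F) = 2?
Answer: 98/3 ≈ 32.667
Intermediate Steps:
j(w) = 9/2 (j(w) = 4 + 1/2 = 4 + ½ = 9/2)
H = 2 (H = -(-2 + (-4 + 4)*(9/2)) = -(-2 + 0*(9/2)) = -(-2 + 0) = -1*(-2) = 2)
W*(Z(12) + H) = 28*(-10/12 + 2) = 28*(-10*1/12 + 2) = 28*(-⅚ + 2) = 28*(7/6) = 98/3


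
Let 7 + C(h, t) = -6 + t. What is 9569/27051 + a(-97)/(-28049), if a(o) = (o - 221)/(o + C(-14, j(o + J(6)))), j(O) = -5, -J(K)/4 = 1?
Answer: 30857499097/87256652385 ≈ 0.35364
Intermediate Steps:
J(K) = -4 (J(K) = -4*1 = -4)
C(h, t) = -13 + t (C(h, t) = -7 + (-6 + t) = -13 + t)
a(o) = (-221 + o)/(-18 + o) (a(o) = (o - 221)/(o + (-13 - 5)) = (-221 + o)/(o - 18) = (-221 + o)/(-18 + o))
9569/27051 + a(-97)/(-28049) = 9569/27051 + ((-221 - 97)/(-18 - 97))/(-28049) = 9569*(1/27051) + (-318/(-115))*(-1/28049) = 9569/27051 - 1/115*(-318)*(-1/28049) = 9569/27051 + (318/115)*(-1/28049) = 9569/27051 - 318/3225635 = 30857499097/87256652385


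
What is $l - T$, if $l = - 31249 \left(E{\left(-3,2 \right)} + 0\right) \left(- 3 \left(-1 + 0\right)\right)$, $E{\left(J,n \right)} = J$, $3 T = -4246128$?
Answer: $1696617$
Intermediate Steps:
$T = -1415376$ ($T = \frac{1}{3} \left(-4246128\right) = -1415376$)
$l = 281241$ ($l = - 31249 \left(-3 + 0\right) \left(- 3 \left(-1 + 0\right)\right) = - 31249 \left(- 3 \left(\left(-3\right) \left(-1\right)\right)\right) = - 31249 \left(\left(-3\right) 3\right) = \left(-31249\right) \left(-9\right) = 281241$)
$l - T = 281241 - -1415376 = 281241 + 1415376 = 1696617$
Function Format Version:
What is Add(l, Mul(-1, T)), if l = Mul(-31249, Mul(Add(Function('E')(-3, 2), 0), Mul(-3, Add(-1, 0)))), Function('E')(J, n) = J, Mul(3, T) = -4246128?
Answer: 1696617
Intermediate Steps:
T = -1415376 (T = Mul(Rational(1, 3), -4246128) = -1415376)
l = 281241 (l = Mul(-31249, Mul(Add(-3, 0), Mul(-3, Add(-1, 0)))) = Mul(-31249, Mul(-3, Mul(-3, -1))) = Mul(-31249, Mul(-3, 3)) = Mul(-31249, -9) = 281241)
Add(l, Mul(-1, T)) = Add(281241, Mul(-1, -1415376)) = Add(281241, 1415376) = 1696617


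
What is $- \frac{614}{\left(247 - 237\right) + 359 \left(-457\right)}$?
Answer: $\frac{614}{164053} \approx 0.0037427$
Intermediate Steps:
$- \frac{614}{\left(247 - 237\right) + 359 \left(-457\right)} = - \frac{614}{\left(247 - 237\right) - 164063} = - \frac{614}{10 - 164063} = - \frac{614}{-164053} = \left(-614\right) \left(- \frac{1}{164053}\right) = \frac{614}{164053}$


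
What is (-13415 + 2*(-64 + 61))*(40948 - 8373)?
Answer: -437189075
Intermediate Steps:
(-13415 + 2*(-64 + 61))*(40948 - 8373) = (-13415 + 2*(-3))*32575 = (-13415 - 6)*32575 = -13421*32575 = -437189075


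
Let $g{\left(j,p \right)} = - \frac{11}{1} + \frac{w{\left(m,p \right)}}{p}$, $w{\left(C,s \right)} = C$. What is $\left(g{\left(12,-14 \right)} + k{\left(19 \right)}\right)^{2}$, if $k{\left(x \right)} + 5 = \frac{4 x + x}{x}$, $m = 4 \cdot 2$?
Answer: $\frac{6561}{49} \approx 133.9$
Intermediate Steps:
$m = 8$
$g{\left(j,p \right)} = -11 + \frac{8}{p}$ ($g{\left(j,p \right)} = - \frac{11}{1} + \frac{8}{p} = \left(-11\right) 1 + \frac{8}{p} = -11 + \frac{8}{p}$)
$k{\left(x \right)} = 0$ ($k{\left(x \right)} = -5 + \frac{4 x + x}{x} = -5 + \frac{5 x}{x} = -5 + 5 = 0$)
$\left(g{\left(12,-14 \right)} + k{\left(19 \right)}\right)^{2} = \left(\left(-11 + \frac{8}{-14}\right) + 0\right)^{2} = \left(\left(-11 + 8 \left(- \frac{1}{14}\right)\right) + 0\right)^{2} = \left(\left(-11 - \frac{4}{7}\right) + 0\right)^{2} = \left(- \frac{81}{7} + 0\right)^{2} = \left(- \frac{81}{7}\right)^{2} = \frac{6561}{49}$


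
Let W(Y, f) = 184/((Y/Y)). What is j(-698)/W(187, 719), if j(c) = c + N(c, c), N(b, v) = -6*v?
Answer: 1745/92 ≈ 18.967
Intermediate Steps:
W(Y, f) = 184 (W(Y, f) = 184/1 = 184*1 = 184)
j(c) = -5*c (j(c) = c - 6*c = -5*c)
j(-698)/W(187, 719) = -5*(-698)/184 = 3490*(1/184) = 1745/92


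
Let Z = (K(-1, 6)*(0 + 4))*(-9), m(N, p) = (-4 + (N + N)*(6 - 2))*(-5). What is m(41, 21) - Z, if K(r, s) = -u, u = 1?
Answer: -1656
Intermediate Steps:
K(r, s) = -1 (K(r, s) = -1*1 = -1)
m(N, p) = 20 - 40*N (m(N, p) = (-4 + (2*N)*4)*(-5) = (-4 + 8*N)*(-5) = 20 - 40*N)
Z = 36 (Z = -(0 + 4)*(-9) = -1*4*(-9) = -4*(-9) = 36)
m(41, 21) - Z = (20 - 40*41) - 1*36 = (20 - 1640) - 36 = -1620 - 36 = -1656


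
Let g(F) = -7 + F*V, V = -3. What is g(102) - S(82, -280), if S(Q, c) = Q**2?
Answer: -7037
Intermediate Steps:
g(F) = -7 - 3*F (g(F) = -7 + F*(-3) = -7 - 3*F)
g(102) - S(82, -280) = (-7 - 3*102) - 1*82**2 = (-7 - 306) - 1*6724 = -313 - 6724 = -7037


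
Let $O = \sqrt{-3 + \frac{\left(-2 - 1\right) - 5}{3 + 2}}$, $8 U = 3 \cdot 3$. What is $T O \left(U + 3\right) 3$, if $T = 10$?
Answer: $\frac{99 i \sqrt{115}}{4} \approx 265.41 i$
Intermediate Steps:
$U = \frac{9}{8}$ ($U = \frac{3 \cdot 3}{8} = \frac{1}{8} \cdot 9 = \frac{9}{8} \approx 1.125$)
$O = \frac{i \sqrt{115}}{5}$ ($O = \sqrt{-3 + \frac{\left(-2 - 1\right) - 5}{5}} = \sqrt{-3 + \left(-3 - 5\right) \frac{1}{5}} = \sqrt{-3 - \frac{8}{5}} = \sqrt{- \frac{23}{5}} = \frac{i \sqrt{115}}{5} \approx 2.1448 i$)
$T O \left(U + 3\right) 3 = 10 \frac{i \sqrt{115}}{5} \left(\frac{9}{8} + 3\right) 3 = 2 i \sqrt{115} \cdot \frac{33}{8} \cdot 3 = 2 i \sqrt{115} \cdot \frac{99}{8} = \frac{99 i \sqrt{115}}{4}$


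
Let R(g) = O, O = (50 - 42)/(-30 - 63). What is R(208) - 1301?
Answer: -121001/93 ≈ -1301.1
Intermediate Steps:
O = -8/93 (O = 8/(-93) = 8*(-1/93) = -8/93 ≈ -0.086022)
R(g) = -8/93
R(208) - 1301 = -8/93 - 1301 = -121001/93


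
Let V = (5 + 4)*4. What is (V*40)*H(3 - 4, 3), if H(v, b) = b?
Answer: 4320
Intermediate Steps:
V = 36 (V = 9*4 = 36)
(V*40)*H(3 - 4, 3) = (36*40)*3 = 1440*3 = 4320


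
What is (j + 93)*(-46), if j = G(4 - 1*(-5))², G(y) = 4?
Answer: -5014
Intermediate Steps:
j = 16 (j = 4² = 16)
(j + 93)*(-46) = (16 + 93)*(-46) = 109*(-46) = -5014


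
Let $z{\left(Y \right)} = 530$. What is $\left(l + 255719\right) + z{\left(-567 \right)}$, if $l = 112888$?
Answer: $369137$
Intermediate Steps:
$\left(l + 255719\right) + z{\left(-567 \right)} = \left(112888 + 255719\right) + 530 = 368607 + 530 = 369137$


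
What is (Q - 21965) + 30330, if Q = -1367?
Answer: 6998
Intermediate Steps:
(Q - 21965) + 30330 = (-1367 - 21965) + 30330 = -23332 + 30330 = 6998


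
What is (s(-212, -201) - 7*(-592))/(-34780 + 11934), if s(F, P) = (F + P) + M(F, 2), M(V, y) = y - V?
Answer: -3945/22846 ≈ -0.17268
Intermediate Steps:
s(F, P) = 2 + P (s(F, P) = (F + P) + (2 - F) = 2 + P)
(s(-212, -201) - 7*(-592))/(-34780 + 11934) = ((2 - 201) - 7*(-592))/(-34780 + 11934) = (-199 + 4144)/(-22846) = 3945*(-1/22846) = -3945/22846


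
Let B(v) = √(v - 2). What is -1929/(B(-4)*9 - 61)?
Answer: 117669/4207 + 17361*I*√6/4207 ≈ 27.97 + 10.108*I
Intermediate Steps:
B(v) = √(-2 + v)
-1929/(B(-4)*9 - 61) = -1929/(√(-2 - 4)*9 - 61) = -1929/(√(-6)*9 - 61) = -1929/((I*√6)*9 - 61) = -1929/(9*I*√6 - 61) = -1929/(-61 + 9*I*√6)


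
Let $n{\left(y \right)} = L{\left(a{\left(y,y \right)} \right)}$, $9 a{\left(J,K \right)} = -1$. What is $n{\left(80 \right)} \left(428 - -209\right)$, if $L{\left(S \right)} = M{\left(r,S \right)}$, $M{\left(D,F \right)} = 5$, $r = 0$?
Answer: $3185$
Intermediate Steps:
$a{\left(J,K \right)} = - \frac{1}{9}$ ($a{\left(J,K \right)} = \frac{1}{9} \left(-1\right) = - \frac{1}{9}$)
$L{\left(S \right)} = 5$
$n{\left(y \right)} = 5$
$n{\left(80 \right)} \left(428 - -209\right) = 5 \left(428 - -209\right) = 5 \left(428 + 209\right) = 5 \cdot 637 = 3185$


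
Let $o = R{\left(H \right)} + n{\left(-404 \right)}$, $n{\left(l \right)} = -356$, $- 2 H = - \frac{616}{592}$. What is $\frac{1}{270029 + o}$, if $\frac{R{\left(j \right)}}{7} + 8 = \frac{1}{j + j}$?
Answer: $\frac{11}{2965861} \approx 3.7089 \cdot 10^{-6}$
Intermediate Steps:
$H = \frac{77}{148}$ ($H = - \frac{\left(-616\right) \frac{1}{592}}{2} = \left(- \frac{1}{2}\right) \left(- \frac{77}{74}\right) = \frac{77}{148} \approx 0.52027$)
$R{\left(j \right)} = -56 + \frac{7}{2 j}$ ($R{\left(j \right)} = -56 + \frac{7}{j + j} = -56 + \frac{7}{2 j}$)
$o = - \frac{4458}{11}$ ($o = \left(-56 + \frac{7}{2 \cdot \frac{77}{148}}\right) - 356 = \left(-56 + \frac{7}{2} \cdot \frac{148}{77}\right) - 356 = \left(-56 + \frac{74}{11}\right) - 356 = - \frac{542}{11} - 356 = - \frac{4458}{11} \approx -405.27$)
$\frac{1}{270029 + o} = \frac{1}{270029 - \frac{4458}{11}} = \frac{1}{\frac{2965861}{11}} = \frac{11}{2965861}$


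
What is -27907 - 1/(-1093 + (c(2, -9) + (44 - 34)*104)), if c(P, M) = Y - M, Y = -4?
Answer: -1339535/48 ≈ -27907.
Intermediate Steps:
c(P, M) = -4 - M
-27907 - 1/(-1093 + (c(2, -9) + (44 - 34)*104)) = -27907 - 1/(-1093 + ((-4 - 1*(-9)) + (44 - 34)*104)) = -27907 - 1/(-1093 + ((-4 + 9) + 10*104)) = -27907 - 1/(-1093 + (5 + 1040)) = -27907 - 1/(-1093 + 1045) = -27907 - 1/(-48) = -27907 - 1*(-1/48) = -27907 + 1/48 = -1339535/48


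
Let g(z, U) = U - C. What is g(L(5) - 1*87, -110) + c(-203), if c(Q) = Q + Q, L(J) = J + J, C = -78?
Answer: -438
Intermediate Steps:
L(J) = 2*J
g(z, U) = 78 + U (g(z, U) = U - 1*(-78) = U + 78 = 78 + U)
c(Q) = 2*Q
g(L(5) - 1*87, -110) + c(-203) = (78 - 110) + 2*(-203) = -32 - 406 = -438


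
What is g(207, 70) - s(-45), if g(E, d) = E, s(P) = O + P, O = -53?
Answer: 305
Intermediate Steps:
s(P) = -53 + P
g(207, 70) - s(-45) = 207 - (-53 - 45) = 207 - 1*(-98) = 207 + 98 = 305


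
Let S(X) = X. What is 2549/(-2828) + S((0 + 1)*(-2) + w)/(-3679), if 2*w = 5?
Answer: -9379185/10404212 ≈ -0.90148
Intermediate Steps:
w = 5/2 (w = (½)*5 = 5/2 ≈ 2.5000)
2549/(-2828) + S((0 + 1)*(-2) + w)/(-3679) = 2549/(-2828) + ((0 + 1)*(-2) + 5/2)/(-3679) = 2549*(-1/2828) + (1*(-2) + 5/2)*(-1/3679) = -2549/2828 + (-2 + 5/2)*(-1/3679) = -2549/2828 + (½)*(-1/3679) = -2549/2828 - 1/7358 = -9379185/10404212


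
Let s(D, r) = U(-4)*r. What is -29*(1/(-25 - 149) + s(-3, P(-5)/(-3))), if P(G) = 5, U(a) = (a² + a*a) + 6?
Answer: 11021/6 ≈ 1836.8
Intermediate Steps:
U(a) = 6 + 2*a² (U(a) = (a² + a²) + 6 = 2*a² + 6 = 6 + 2*a²)
s(D, r) = 38*r (s(D, r) = (6 + 2*(-4)²)*r = (6 + 2*16)*r = (6 + 32)*r = 38*r)
-29*(1/(-25 - 149) + s(-3, P(-5)/(-3))) = -29*(1/(-25 - 149) + 38*(5/(-3))) = -29*(1/(-174) + 38*(5*(-⅓))) = -29*(-1/174 + 38*(-5/3)) = -29*(-1/174 - 190/3) = -29*(-11021/174) = 11021/6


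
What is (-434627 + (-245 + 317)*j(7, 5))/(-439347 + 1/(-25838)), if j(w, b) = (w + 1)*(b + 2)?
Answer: 11125713610/11351847787 ≈ 0.98008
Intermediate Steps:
j(w, b) = (1 + w)*(2 + b)
(-434627 + (-245 + 317)*j(7, 5))/(-439347 + 1/(-25838)) = (-434627 + (-245 + 317)*(2 + 5 + 2*7 + 5*7))/(-439347 + 1/(-25838)) = (-434627 + 72*(2 + 5 + 14 + 35))/(-439347 - 1/25838) = (-434627 + 72*56)/(-11351847787/25838) = (-434627 + 4032)*(-25838/11351847787) = -430595*(-25838/11351847787) = 11125713610/11351847787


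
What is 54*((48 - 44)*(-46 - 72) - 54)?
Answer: -28404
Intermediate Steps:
54*((48 - 44)*(-46 - 72) - 54) = 54*(4*(-118) - 54) = 54*(-472 - 54) = 54*(-526) = -28404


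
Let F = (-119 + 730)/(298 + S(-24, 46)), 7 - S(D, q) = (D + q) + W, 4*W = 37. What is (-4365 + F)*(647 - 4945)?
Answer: 20532538838/1095 ≈ 1.8751e+7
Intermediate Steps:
W = 37/4 (W = (1/4)*37 = 37/4 ≈ 9.2500)
S(D, q) = -9/4 - D - q (S(D, q) = 7 - ((D + q) + 37/4) = 7 - (37/4 + D + q) = 7 + (-37/4 - D - q) = -9/4 - D - q)
F = 2444/1095 (F = (-119 + 730)/(298 + (-9/4 - 1*(-24) - 1*46)) = 611/(298 + (-9/4 + 24 - 46)) = 611/(298 - 97/4) = 611/(1095/4) = 611*(4/1095) = 2444/1095 ≈ 2.2320)
(-4365 + F)*(647 - 4945) = (-4365 + 2444/1095)*(647 - 4945) = -4777231/1095*(-4298) = 20532538838/1095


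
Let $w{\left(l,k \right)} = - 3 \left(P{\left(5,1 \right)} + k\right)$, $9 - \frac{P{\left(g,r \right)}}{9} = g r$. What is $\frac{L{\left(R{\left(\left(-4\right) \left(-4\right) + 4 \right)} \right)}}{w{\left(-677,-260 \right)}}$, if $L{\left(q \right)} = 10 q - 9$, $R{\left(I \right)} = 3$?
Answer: $\frac{1}{32} \approx 0.03125$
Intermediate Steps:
$L{\left(q \right)} = -9 + 10 q$
$P{\left(g,r \right)} = 81 - 9 g r$
$w{\left(l,k \right)} = -108 - 3 k$ ($w{\left(l,k \right)} = - 3 \left(\left(81 - 45 \cdot 1\right) + k\right) = - 3 \left(\left(81 - 45\right) + k\right) = - 3 \left(36 + k\right) = -108 - 3 k$)
$\frac{L{\left(R{\left(\left(-4\right) \left(-4\right) + 4 \right)} \right)}}{w{\left(-677,-260 \right)}} = \frac{-9 + 10 \cdot 3}{-108 - -780} = \frac{-9 + 30}{-108 + 780} = \frac{21}{672} = 21 \cdot \frac{1}{672} = \frac{1}{32}$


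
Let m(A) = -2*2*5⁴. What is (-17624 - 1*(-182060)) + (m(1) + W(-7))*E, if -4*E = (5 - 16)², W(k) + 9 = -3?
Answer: 240424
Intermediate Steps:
W(k) = -12 (W(k) = -9 - 3 = -12)
E = -121/4 (E = -(5 - 16)²/4 = -¼*(-11)² = -¼*121 = -121/4 ≈ -30.250)
m(A) = -2500 (m(A) = -4*625 = -2500)
(-17624 - 1*(-182060)) + (m(1) + W(-7))*E = (-17624 - 1*(-182060)) + (-2500 - 12)*(-121/4) = (-17624 + 182060) - 2512*(-121/4) = 164436 + 75988 = 240424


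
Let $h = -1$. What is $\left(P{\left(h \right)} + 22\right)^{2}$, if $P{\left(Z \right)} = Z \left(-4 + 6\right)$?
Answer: $400$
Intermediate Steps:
$P{\left(Z \right)} = 2 Z$ ($P{\left(Z \right)} = Z 2 = 2 Z$)
$\left(P{\left(h \right)} + 22\right)^{2} = \left(2 \left(-1\right) + 22\right)^{2} = \left(-2 + 22\right)^{2} = 20^{2} = 400$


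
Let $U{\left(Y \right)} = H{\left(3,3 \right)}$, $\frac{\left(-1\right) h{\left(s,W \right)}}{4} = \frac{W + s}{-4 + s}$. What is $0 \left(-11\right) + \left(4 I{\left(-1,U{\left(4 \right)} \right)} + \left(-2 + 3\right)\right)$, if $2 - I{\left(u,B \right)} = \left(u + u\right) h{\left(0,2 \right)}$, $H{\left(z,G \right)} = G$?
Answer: $25$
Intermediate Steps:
$h{\left(s,W \right)} = - \frac{4 \left(W + s\right)}{-4 + s}$ ($h{\left(s,W \right)} = - 4 \frac{W + s}{-4 + s} = - \frac{4 \left(W + s\right)}{-4 + s}$)
$U{\left(Y \right)} = 3$
$I{\left(u,B \right)} = 2 - 4 u$ ($I{\left(u,B \right)} = 2 - \left(u + u\right) \frac{4 \left(\left(-1\right) 2 - 0\right)}{-4 + 0} = 2 - 2 u \frac{4 \left(-2 + 0\right)}{-4} = 2 - 2 u 4 \left(- \frac{1}{4}\right) \left(-2\right) = 2 - 2 u 2 = 2 - 4 u$)
$0 \left(-11\right) + \left(4 I{\left(-1,U{\left(4 \right)} \right)} + \left(-2 + 3\right)\right) = 0 \left(-11\right) + \left(4 \left(2 - -4\right) + \left(-2 + 3\right)\right) = 0 + \left(4 \left(2 + 4\right) + 1\right) = 0 + \left(4 \cdot 6 + 1\right) = 0 + \left(24 + 1\right) = 0 + 25 = 25$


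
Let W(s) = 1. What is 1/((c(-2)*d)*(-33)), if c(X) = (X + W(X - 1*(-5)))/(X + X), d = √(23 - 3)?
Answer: -2*√5/165 ≈ -0.027104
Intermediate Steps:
d = 2*√5 (d = √20 = 2*√5 ≈ 4.4721)
c(X) = (1 + X)/(2*X) (c(X) = (X + 1)/(X + X) = (1 + X)/((2*X)) = (1 + X)*(1/(2*X)) = (1 + X)/(2*X))
1/((c(-2)*d)*(-33)) = 1/((((½)*(1 - 2)/(-2))*(2*√5))*(-33)) = 1/((((½)*(-½)*(-1))*(2*√5))*(-33)) = 1/(((2*√5)/4)*(-33)) = 1/((√5/2)*(-33)) = 1/(-33*√5/2) = -2*√5/165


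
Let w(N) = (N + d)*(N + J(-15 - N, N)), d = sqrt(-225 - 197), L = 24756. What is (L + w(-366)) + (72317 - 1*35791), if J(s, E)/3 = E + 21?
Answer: 574048 - 1401*I*sqrt(422) ≈ 5.7405e+5 - 28780.0*I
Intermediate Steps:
J(s, E) = 63 + 3*E (J(s, E) = 3*(E + 21) = 3*(21 + E) = 63 + 3*E)
d = I*sqrt(422) (d = sqrt(-422) = I*sqrt(422) ≈ 20.543*I)
w(N) = (63 + 4*N)*(N + I*sqrt(422)) (w(N) = (N + I*sqrt(422))*(N + (63 + 3*N)) = (N + I*sqrt(422))*(63 + 4*N) = (63 + 4*N)*(N + I*sqrt(422)))
(L + w(-366)) + (72317 - 1*35791) = (24756 + (4*(-366)**2 + 63*(-366) + 63*I*sqrt(422) + 4*I*(-366)*sqrt(422))) + (72317 - 1*35791) = (24756 + (4*133956 - 23058 + 63*I*sqrt(422) - 1464*I*sqrt(422))) + (72317 - 35791) = (24756 + (535824 - 23058 + 63*I*sqrt(422) - 1464*I*sqrt(422))) + 36526 = (24756 + (512766 - 1401*I*sqrt(422))) + 36526 = (537522 - 1401*I*sqrt(422)) + 36526 = 574048 - 1401*I*sqrt(422)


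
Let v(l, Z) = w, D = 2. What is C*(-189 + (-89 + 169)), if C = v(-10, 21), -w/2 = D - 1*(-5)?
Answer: 1526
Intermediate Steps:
w = -14 (w = -2*(2 - 1*(-5)) = -2*(2 + 5) = -2*7 = -14)
v(l, Z) = -14
C = -14
C*(-189 + (-89 + 169)) = -14*(-189 + (-89 + 169)) = -14*(-189 + 80) = -14*(-109) = 1526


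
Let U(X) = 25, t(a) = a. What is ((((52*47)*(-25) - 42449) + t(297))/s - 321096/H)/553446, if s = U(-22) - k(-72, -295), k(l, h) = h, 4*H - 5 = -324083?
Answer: -459037483/797154101280 ≈ -0.00057585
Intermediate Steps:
H = -162039/2 (H = 5/4 + (¼)*(-324083) = 5/4 - 324083/4 = -162039/2 ≈ -81020.)
s = 320 (s = 25 - 1*(-295) = 25 + 295 = 320)
((((52*47)*(-25) - 42449) + t(297))/s - 321096/H)/553446 = ((((52*47)*(-25) - 42449) + 297)/320 - 321096/(-162039/2))/553446 = (((2444*(-25) - 42449) + 297)*(1/320) - 321096*(-2/162039))*(1/553446) = (((-61100 - 42449) + 297)*(1/320) + 214064/54013)*(1/553446) = ((-103549 + 297)*(1/320) + 214064/54013)*(1/553446) = (-103252*1/320 + 214064/54013)*(1/553446) = (-25813/80 + 214064/54013)*(1/553446) = -1377112449/4321040*1/553446 = -459037483/797154101280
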